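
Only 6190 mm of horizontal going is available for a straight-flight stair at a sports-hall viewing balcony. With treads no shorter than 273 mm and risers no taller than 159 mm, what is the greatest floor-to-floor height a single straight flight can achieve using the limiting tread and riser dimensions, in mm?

Treads that fit: ⌊6190 / 273⌋ = 22.
Risers = treads + 1 = 23.
Maximum height = 23 × 159 = 3657 mm.

3657 mm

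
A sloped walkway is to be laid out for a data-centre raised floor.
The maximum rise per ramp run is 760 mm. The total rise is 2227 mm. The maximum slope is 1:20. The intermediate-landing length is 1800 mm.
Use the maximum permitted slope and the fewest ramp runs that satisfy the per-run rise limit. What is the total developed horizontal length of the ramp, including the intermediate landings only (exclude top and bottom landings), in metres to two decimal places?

2227 / 760 = 2.93, so 3 ramp runs are needed. That means 2 intermediate landings.
Horizontal run for 2227 mm of rise at 1:20 is 2227 × 20 = 44540 mm.
2 intermediate landings contribute 2 × 1800 = 3600 mm.
Developed length = 44540 + 3600 = 48140 mm.
= 48.14 m.

48.14 m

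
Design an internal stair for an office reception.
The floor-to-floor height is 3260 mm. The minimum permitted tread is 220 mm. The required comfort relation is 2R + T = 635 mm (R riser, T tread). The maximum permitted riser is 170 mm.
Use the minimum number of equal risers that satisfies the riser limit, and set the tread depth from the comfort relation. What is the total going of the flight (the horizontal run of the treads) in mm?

At most 170 each: 3260/170 = 19.18, giving 20 risers.
Each riser is 3260/20 = 163 mm (≤ 170 mm).
T = 635 − 2·163 = 309 mm, which satisfies the 220 mm minimum.
20 risers give 19 treads; going = 19 × 309 = 5871 mm.

5871 mm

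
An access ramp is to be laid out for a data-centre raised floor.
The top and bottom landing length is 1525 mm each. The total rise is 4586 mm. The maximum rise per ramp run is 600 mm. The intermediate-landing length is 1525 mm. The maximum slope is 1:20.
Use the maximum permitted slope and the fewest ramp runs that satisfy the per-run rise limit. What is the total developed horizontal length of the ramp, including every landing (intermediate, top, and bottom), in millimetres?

105445 mm

4586 / 600 = 7.643 → round up to 8 ramp runs. That means 7 intermediate landings.
Horizontal run for 4586 mm of rise at 1:20 is 4586 × 20 = 91720 mm.
Intermediate landings: 7 × 1525 = 10675 mm.
Top and bottom landings: 2 × 1525 = 3050 mm.
Total = 91720 + 10675 + 3050 = 105445 mm.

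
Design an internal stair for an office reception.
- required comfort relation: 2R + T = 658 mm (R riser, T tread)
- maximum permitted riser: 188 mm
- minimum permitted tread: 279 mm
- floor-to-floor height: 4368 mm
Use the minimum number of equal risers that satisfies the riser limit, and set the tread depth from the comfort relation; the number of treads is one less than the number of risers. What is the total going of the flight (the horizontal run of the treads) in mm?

4368 / 188 = 23.234 → round up to 24 risers.
Riser R = 4368 / 24 = 182 mm, within the 188 mm limit.
From 2R + T = 658: T = 658 − 364 = 294 mm.
Treads = 24 − 1 = 23; going = 23 × 294 = 6762 mm.

6762 mm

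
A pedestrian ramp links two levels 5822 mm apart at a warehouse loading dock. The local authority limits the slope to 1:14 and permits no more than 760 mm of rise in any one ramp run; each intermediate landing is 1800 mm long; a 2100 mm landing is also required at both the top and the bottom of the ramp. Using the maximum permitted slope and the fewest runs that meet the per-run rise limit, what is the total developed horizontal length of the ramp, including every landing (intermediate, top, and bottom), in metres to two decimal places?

98.31 m

At most 760 each: 5822/760 = 7.66, giving 8 ramp runs. That means 7 intermediate landings.
Horizontal run for 5822 mm of rise at 1:14 is 5822 × 14 = 81508 mm.
7 intermediate landings contribute 7 × 1800 = 12600 mm.
Top and bottom landings: 2 × 2100 = 4200 mm.
Total = 81508 + 12600 + 4200 = 98308 mm.
= 98.31 m.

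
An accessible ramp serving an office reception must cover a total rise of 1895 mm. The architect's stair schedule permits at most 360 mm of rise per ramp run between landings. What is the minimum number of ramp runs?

6 runs

1895 / 360 = 5.26, so 6 ramp runs are needed.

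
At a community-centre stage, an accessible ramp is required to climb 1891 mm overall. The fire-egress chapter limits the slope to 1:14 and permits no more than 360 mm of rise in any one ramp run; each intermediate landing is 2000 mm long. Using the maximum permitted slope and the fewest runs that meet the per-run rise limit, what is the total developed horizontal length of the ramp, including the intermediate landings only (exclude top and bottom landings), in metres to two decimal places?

⌈1891/360⌉ = 6 ramp runs. That means 5 intermediate landings.
Horizontal run for 1891 mm of rise at 1:14 is 1891 × 14 = 26474 mm.
5 intermediate landings contribute 5 × 2000 = 10000 mm.
Total developed length = 26474 + 10000 = 36474 mm.
= 36.47 m.

36.47 m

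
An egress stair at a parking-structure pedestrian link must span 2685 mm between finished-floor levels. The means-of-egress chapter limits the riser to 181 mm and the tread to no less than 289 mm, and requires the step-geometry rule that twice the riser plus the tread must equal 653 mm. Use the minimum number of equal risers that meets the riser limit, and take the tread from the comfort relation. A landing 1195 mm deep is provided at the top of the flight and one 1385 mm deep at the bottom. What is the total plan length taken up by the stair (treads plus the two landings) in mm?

6710 mm

At most 181 each: 2685/181 = 14.83, giving 15 risers.
Riser R = 2685 / 15 = 179 mm, within the 181 mm limit.
T = 653 − 2·179 = 295 mm, which satisfies the 289 mm minimum.
15 risers give 14 treads; going = 14 × 295 = 4130 mm.
Add landings: 4130 + 1195 + 1385 = 6710 mm.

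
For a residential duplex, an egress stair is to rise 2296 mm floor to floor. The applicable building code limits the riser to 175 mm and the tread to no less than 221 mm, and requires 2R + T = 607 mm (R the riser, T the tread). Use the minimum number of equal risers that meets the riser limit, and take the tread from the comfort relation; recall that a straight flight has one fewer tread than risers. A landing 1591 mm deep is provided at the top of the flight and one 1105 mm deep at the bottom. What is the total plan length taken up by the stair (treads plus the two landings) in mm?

⌈2296/175⌉ = 14 risers.
Each riser is 2296/14 = 164 mm (≤ 175 mm).
Tread T = 607 − 2 × 164 = 279 mm (≥ 221 mm).
Treads = 14 − 1 = 13; going = 13 × 279 = 3627 mm.
Add landings: 3627 + 1591 + 1105 = 6323 mm.

6323 mm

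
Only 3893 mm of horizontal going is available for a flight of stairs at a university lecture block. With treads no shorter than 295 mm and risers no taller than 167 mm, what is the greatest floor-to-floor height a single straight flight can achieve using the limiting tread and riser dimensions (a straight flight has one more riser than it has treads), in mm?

2338 mm

Treads that fit: ⌊3893 / 295⌋ = 13.
Risers = treads + 1 = 14.
Maximum height = 14 × 167 = 2338 mm.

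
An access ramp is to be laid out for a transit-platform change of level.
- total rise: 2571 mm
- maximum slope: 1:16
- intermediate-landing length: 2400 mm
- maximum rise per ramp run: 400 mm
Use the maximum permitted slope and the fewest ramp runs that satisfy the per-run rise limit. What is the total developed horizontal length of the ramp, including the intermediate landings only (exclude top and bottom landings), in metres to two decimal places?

55.54 m

2571 / 400 = 6.428 → round up to 7 ramp runs. That means 6 intermediate landings.
Ramp run (horizontal) at 1:16: 2571 × 16 = 41136 mm.
6 intermediate landings contribute 6 × 2400 = 14400 mm.
Total developed length = 41136 + 14400 = 55536 mm.
= 55.54 m.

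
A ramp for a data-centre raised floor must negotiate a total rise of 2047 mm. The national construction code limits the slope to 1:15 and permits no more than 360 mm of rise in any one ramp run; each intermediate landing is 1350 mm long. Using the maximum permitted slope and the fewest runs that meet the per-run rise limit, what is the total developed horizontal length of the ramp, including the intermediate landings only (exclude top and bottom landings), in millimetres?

At most 360 each: 2047/360 = 5.69, giving 6 ramp runs. That means 5 intermediate landings.
Ramp run (horizontal) at 1:15: 2047 × 15 = 30705 mm.
Intermediate landings: 5 × 1350 = 6750 mm.
Total developed length = 30705 + 6750 = 37455 mm.

37455 mm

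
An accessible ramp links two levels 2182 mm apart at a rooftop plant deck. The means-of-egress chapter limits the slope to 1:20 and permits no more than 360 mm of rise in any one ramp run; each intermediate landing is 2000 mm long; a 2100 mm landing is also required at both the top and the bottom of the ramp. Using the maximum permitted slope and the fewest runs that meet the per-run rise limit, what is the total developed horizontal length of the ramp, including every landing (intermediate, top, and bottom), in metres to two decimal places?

2182 / 360 = 6.061 → round up to 7 ramp runs. That means 6 intermediate landings.
Horizontal run for 2182 mm of rise at 1:20 is 2182 × 20 = 43640 mm.
6 intermediate landings contribute 6 × 2000 = 12000 mm.
Top and bottom landings: 2 × 2100 = 4200 mm.
Total = 43640 + 12000 + 4200 = 59840 mm.
= 59.84 m.

59.84 m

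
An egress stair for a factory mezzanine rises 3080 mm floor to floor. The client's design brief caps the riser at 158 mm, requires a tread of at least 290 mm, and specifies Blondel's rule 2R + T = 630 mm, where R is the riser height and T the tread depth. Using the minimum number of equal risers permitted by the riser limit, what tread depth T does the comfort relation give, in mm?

322 mm

3080 / 158 = 19.494 → round up to 20 risers.
R = 3080 ÷ 20 = 154 mm.
Tread T = 630 − 2 × 154 = 322 mm (≥ 290 mm).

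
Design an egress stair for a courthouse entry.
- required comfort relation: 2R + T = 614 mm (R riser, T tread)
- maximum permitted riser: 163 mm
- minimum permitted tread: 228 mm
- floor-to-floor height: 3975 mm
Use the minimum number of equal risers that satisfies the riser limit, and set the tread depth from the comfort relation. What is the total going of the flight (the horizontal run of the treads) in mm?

3975 / 163 = 24.39, so 25 risers are needed.
Each riser is 3975/25 = 159 mm (≤ 163 mm).
T = 614 − 2·159 = 296 mm, which satisfies the 228 mm minimum.
Going = (25 − 1) × 296 = 7104 mm.

7104 mm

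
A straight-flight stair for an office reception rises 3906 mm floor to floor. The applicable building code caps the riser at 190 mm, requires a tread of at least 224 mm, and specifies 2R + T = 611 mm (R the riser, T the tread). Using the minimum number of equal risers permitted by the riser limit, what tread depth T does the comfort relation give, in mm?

3906 / 190 = 20.56, so 21 risers are needed.
R = 3906 ÷ 21 = 186 mm.
Tread T = 611 − 2 × 186 = 239 mm (≥ 224 mm).

239 mm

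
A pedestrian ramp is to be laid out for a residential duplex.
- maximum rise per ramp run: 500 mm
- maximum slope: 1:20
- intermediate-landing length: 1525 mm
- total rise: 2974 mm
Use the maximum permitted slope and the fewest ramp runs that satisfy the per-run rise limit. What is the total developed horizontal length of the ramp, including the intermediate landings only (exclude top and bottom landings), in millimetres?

2974 / 500 = 5.948 → round up to 6 ramp runs. That means 5 intermediate landings.
Ramp run (horizontal) at 1:20: 2974 × 20 = 59480 mm.
Intermediate landings: 5 × 1525 = 7625 mm.
Developed length = 59480 + 7625 = 67105 mm.

67105 mm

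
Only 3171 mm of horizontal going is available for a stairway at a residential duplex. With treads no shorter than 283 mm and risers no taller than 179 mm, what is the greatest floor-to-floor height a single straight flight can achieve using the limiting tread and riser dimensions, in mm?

2148 mm

Treads that fit: ⌊3171 / 283⌋ = 11.
Risers = treads + 1 = 12.
Maximum height = 12 × 179 = 2148 mm.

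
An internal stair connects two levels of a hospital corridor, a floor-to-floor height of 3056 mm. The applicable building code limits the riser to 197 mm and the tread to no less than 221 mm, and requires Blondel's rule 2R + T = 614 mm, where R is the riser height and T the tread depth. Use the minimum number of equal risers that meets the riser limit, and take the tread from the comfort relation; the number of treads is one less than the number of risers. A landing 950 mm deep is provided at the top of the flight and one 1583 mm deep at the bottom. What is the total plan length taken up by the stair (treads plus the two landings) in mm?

6013 mm

3056 / 197 = 15.51, so 16 risers are needed.
Each riser is 3056/16 = 191 mm (≤ 197 mm).
T = 614 − 2·191 = 232 mm, which satisfies the 221 mm minimum.
16 risers give 15 treads; going = 15 × 232 = 3480 mm.
Add landings: 3480 + 950 + 1583 = 6013 mm.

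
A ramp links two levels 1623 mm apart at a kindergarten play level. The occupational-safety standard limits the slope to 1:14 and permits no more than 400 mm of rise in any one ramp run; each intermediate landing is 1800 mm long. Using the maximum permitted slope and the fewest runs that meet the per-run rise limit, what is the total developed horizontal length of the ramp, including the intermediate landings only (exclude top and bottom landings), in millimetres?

1623 / 400 = 4.06, so 5 ramp runs are needed. That means 4 intermediate landings.
Horizontal run for 1623 mm of rise at 1:14 is 1623 × 14 = 22722 mm.
Intermediate landings: 4 × 1800 = 7200 mm.
Total developed length = 22722 + 7200 = 29922 mm.

29922 mm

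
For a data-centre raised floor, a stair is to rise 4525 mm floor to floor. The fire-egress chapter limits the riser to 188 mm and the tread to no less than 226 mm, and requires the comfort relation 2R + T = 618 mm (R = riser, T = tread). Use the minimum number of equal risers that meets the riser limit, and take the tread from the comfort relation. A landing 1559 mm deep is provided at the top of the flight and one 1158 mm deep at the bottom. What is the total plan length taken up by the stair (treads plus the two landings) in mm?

8861 mm

⌈4525/188⌉ = 25 risers.
Each riser is 4525/25 = 181 mm (≤ 188 mm).
T = 618 − 2·181 = 256 mm, which satisfies the 226 mm minimum.
25 risers give 24 treads; going = 24 × 256 = 6144 mm.
Add landings: 6144 + 1559 + 1158 = 8861 mm.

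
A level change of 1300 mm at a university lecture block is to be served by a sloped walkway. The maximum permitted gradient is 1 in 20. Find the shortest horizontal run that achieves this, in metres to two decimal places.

At 1:20 the run is 20 × 1300 = 26000 mm.
26000 mm = 26.00 m.

26.00 m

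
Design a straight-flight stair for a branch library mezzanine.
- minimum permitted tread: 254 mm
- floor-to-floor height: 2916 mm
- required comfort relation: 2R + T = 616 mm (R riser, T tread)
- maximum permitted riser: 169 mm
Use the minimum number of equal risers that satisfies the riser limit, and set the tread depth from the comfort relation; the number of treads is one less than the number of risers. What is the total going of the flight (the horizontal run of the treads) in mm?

4964 mm

⌈2916/169⌉ = 18 risers.
Each riser is 2916/18 = 162 mm (≤ 169 mm).
From 2R + T = 616: T = 616 − 324 = 292 mm.
Treads = 18 − 1 = 17; going = 17 × 292 = 4964 mm.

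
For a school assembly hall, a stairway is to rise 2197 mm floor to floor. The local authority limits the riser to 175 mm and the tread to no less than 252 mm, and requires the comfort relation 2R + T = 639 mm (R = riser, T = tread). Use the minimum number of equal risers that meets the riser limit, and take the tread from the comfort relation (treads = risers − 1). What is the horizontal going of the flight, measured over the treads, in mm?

3612 mm

⌈2197/175⌉ = 13 risers.
Riser R = 2197 / 13 = 169 mm, within the 175 mm limit.
Tread T = 639 − 2 × 169 = 301 mm (≥ 252 mm).
13 risers give 12 treads; going = 12 × 301 = 3612 mm.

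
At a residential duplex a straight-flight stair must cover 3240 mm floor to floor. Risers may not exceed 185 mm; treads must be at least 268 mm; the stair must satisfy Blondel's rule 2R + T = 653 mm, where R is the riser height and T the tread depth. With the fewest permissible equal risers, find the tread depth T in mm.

3240 / 185 = 17.514 → round up to 18 risers.
R = 3240 ÷ 18 = 180 mm.
Tread T = 653 − 2 × 180 = 293 mm (≥ 268 mm).

293 mm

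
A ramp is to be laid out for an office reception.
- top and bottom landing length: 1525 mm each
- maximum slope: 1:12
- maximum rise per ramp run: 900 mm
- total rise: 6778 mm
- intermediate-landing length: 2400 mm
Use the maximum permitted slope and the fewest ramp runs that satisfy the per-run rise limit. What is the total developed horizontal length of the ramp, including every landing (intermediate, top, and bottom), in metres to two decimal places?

101.19 m

6778 / 900 = 7.53, so 8 ramp runs are needed. That means 7 intermediate landings.
Horizontal run for 6778 mm of rise at 1:12 is 6778 × 12 = 81336 mm.
Intermediate landings: 7 × 2400 = 16800 mm.
Top and bottom landings: 2 × 1525 = 3050 mm.
Total = 81336 + 16800 + 3050 = 101186 mm.
= 101.19 m.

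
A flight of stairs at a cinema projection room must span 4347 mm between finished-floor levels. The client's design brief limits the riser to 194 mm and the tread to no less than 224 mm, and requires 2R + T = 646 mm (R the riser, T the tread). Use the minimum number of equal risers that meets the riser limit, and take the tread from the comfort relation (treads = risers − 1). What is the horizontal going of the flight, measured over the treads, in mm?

5896 mm

⌈4347/194⌉ = 23 risers.
Riser R = 4347 / 23 = 189 mm, within the 194 mm limit.
Tread T = 646 − 2 × 189 = 268 mm (≥ 224 mm).
Going = (23 − 1) × 268 = 5896 mm.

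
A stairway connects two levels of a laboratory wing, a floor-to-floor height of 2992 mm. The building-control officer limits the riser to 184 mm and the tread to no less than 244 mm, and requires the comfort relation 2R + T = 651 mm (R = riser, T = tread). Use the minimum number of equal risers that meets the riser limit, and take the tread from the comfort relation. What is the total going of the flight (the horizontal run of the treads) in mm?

2992 / 184 = 16.26, so 17 risers are needed.
Riser R = 2992 / 17 = 176 mm, within the 184 mm limit.
Tread T = 651 − 2 × 176 = 299 mm (≥ 244 mm).
Going = (17 − 1) × 299 = 4784 mm.

4784 mm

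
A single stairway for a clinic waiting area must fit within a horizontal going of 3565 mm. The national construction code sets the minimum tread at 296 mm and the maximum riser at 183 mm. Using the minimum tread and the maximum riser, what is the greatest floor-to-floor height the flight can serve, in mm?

2379 mm

3565 / 296 = 12.04, so 12 treads fit.
Risers = treads + 1 = 13.
Maximum height = 13 × 183 = 2379 mm.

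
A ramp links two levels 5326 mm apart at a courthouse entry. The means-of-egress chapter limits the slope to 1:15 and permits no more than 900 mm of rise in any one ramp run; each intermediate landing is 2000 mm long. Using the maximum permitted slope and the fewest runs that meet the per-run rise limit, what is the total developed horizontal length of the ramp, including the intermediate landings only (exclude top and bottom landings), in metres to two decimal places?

5326 / 900 = 5.92, so 6 ramp runs are needed. That means 5 intermediate landings.
Ramp run (horizontal) at 1:15: 5326 × 15 = 79890 mm.
Intermediate landings: 5 × 2000 = 10000 mm.
Total developed length = 79890 + 10000 = 89890 mm.
= 89.89 m.

89.89 m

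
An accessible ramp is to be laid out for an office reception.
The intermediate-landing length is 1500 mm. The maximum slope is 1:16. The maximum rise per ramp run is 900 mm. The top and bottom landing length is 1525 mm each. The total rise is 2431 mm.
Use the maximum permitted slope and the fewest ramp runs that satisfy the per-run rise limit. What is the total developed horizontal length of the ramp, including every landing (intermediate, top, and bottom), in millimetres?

44946 mm

2431 / 900 = 2.70, so 3 ramp runs are needed. That means 2 intermediate landings.
Ramp run (horizontal) at 1:16: 2431 × 16 = 38896 mm.
Intermediate landings: 2 × 1500 = 3000 mm.
Top and bottom landings: 2 × 1525 = 3050 mm.
Total = 38896 + 3000 + 3050 = 44946 mm.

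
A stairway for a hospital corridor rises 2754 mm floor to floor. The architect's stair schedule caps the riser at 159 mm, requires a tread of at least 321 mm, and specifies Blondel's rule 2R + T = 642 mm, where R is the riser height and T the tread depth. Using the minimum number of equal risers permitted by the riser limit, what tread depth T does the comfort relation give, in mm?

336 mm

2754 / 159 = 17.321 → round up to 18 risers.
Each riser is 2754/18 = 153 mm (≤ 159 mm).
From 2R + T = 642: T = 642 − 306 = 336 mm.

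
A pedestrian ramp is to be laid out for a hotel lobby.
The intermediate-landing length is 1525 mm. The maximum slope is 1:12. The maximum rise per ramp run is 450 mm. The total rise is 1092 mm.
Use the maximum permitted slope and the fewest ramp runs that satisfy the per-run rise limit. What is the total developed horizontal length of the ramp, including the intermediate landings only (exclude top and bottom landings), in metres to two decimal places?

1092 / 450 = 2.43, so 3 ramp runs are needed. That means 2 intermediate landings.
Ramp run (horizontal) at 1:12: 1092 × 12 = 13104 mm.
2 intermediate landings contribute 2 × 1525 = 3050 mm.
Total developed length = 13104 + 3050 = 16154 mm.
= 16.15 m.

16.15 m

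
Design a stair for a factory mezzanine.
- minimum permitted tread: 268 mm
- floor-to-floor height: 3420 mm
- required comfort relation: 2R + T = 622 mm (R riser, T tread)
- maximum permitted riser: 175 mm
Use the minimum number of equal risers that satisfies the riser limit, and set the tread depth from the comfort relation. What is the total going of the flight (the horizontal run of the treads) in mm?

3420 / 175 = 19.54, so 20 risers are needed.
R = 3420 ÷ 20 = 171 mm.
T = 622 − 2·171 = 280 mm, which satisfies the 268 mm minimum.
Treads = 20 − 1 = 19; going = 19 × 280 = 5320 mm.

5320 mm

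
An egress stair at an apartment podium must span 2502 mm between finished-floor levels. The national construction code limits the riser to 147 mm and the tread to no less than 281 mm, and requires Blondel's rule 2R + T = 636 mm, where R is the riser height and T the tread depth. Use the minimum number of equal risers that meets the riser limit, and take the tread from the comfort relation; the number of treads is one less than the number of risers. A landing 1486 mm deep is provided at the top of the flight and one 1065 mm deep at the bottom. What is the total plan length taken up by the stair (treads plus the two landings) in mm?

2502 / 147 = 17.02, so 18 risers are needed.
R = 2502 ÷ 18 = 139 mm.
From 2R + T = 636: T = 636 − 278 = 358 mm.
Treads = 18 − 1 = 17; going = 17 × 358 = 6086 mm.
Enclosure = 6086 + 1486 + 1065 = 8637 mm.

8637 mm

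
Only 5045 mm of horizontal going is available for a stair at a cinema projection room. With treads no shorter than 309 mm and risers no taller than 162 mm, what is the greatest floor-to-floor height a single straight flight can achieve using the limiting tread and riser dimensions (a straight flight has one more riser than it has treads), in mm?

5045 / 309 = 16.33, so 16 treads fit.
Risers = treads + 1 = 17.
Maximum height = 17 × 162 = 2754 mm.

2754 mm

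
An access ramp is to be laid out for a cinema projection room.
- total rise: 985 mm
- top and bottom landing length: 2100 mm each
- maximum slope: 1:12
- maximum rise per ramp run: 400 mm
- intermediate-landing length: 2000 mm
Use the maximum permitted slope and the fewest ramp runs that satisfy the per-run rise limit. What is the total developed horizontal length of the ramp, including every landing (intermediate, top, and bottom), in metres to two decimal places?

⌈985/400⌉ = 3 ramp runs. That means 2 intermediate landings.
Horizontal run for 985 mm of rise at 1:12 is 985 × 12 = 11820 mm.
2 intermediate landings contribute 2 × 2000 = 4000 mm.
Top and bottom landings: 2 × 2100 = 4200 mm.
Total = 11820 + 4000 + 4200 = 20020 mm.
= 20.02 m.

20.02 m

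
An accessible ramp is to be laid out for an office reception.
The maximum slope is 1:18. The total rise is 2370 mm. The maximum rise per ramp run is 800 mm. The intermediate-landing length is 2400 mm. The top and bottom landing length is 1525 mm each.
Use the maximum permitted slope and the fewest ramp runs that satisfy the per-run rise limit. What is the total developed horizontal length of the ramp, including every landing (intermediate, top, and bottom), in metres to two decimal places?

50.51 m

⌈2370/800⌉ = 3 ramp runs. That means 2 intermediate landings.
Ramp run (horizontal) at 1:18: 2370 × 18 = 42660 mm.
Intermediate landings: 2 × 2400 = 4800 mm.
Top and bottom landings: 2 × 1525 = 3050 mm.
Total = 42660 + 4800 + 3050 = 50510 mm.
= 50.51 m.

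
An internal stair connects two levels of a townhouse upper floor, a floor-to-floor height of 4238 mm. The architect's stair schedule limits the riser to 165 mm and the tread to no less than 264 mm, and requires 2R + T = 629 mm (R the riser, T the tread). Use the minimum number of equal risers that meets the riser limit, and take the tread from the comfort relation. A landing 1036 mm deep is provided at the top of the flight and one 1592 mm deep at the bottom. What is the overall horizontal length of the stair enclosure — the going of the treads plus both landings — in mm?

4238 / 165 = 25.68, so 26 risers are needed.
Riser R = 4238 / 26 = 163 mm, within the 165 mm limit.
T = 629 − 2·163 = 303 mm, which satisfies the 264 mm minimum.
26 risers give 25 treads; going = 25 × 303 = 7575 mm.
Add landings: 7575 + 1036 + 1592 = 10203 mm.

10203 mm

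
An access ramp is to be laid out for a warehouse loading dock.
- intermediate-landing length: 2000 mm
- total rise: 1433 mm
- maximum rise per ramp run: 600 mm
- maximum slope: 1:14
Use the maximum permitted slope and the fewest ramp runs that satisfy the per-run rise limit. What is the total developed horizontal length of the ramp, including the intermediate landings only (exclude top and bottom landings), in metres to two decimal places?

⌈1433/600⌉ = 3 ramp runs. That means 2 intermediate landings.
Horizontal run for 1433 mm of rise at 1:14 is 1433 × 14 = 20062 mm.
2 intermediate landings contribute 2 × 2000 = 4000 mm.
Total developed length = 20062 + 4000 = 24062 mm.
= 24.06 m.

24.06 m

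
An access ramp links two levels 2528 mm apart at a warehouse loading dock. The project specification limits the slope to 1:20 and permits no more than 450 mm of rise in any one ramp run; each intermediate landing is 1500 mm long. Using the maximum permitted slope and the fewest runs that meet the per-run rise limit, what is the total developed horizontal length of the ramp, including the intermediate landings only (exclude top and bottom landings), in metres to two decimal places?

58.06 m

2528 / 450 = 5.62, so 6 ramp runs are needed. That means 5 intermediate landings.
Ramp run (horizontal) at 1:20: 2528 × 20 = 50560 mm.
5 intermediate landings contribute 5 × 1500 = 7500 mm.
Total developed length = 50560 + 7500 = 58060 mm.
= 58.06 m.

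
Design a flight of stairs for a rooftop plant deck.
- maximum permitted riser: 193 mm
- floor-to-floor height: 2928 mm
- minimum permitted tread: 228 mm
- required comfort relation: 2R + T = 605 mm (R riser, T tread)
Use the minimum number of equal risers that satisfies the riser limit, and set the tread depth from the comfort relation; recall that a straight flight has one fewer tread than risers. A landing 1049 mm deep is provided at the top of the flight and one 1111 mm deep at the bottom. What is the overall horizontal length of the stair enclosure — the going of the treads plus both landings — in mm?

2928 / 193 = 15.17, so 16 risers are needed.
R = 2928 ÷ 16 = 183 mm.
Tread T = 605 − 2 × 183 = 239 mm (≥ 228 mm).
16 risers give 15 treads; going = 15 × 239 = 3585 mm.
Add landings: 3585 + 1049 + 1111 = 5745 mm.

5745 mm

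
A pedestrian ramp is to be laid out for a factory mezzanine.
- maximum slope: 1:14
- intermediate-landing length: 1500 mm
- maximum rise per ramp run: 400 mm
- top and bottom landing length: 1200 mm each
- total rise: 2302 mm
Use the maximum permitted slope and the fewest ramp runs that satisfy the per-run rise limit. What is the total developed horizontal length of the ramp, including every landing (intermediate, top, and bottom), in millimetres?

At most 400 each: 2302/400 = 5.75, giving 6 ramp runs. That means 5 intermediate landings.
Horizontal run for 2302 mm of rise at 1:14 is 2302 × 14 = 32228 mm.
Intermediate landings: 5 × 1500 = 7500 mm.
Top and bottom landings: 2 × 1200 = 2400 mm.
Total = 32228 + 7500 + 2400 = 42128 mm.

42128 mm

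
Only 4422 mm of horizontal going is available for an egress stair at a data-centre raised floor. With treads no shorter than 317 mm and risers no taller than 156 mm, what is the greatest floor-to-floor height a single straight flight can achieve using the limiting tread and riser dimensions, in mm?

4422 / 317 = 13.95, so 13 treads fit.
Risers = treads + 1 = 14.
Maximum height = 14 × 156 = 2184 mm.

2184 mm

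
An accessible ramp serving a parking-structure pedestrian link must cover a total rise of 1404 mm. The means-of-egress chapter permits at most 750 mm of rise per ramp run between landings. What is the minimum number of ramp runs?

1404 / 750 = 1.87, so 2 ramp runs are needed.

2 runs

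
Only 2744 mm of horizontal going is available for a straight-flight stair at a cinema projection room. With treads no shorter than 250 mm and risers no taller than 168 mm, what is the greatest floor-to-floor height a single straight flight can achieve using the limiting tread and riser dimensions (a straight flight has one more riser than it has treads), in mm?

Treads that fit: ⌊2744 / 250⌋ = 10.
Risers = treads + 1 = 11.
Maximum height = 11 × 168 = 1848 mm.

1848 mm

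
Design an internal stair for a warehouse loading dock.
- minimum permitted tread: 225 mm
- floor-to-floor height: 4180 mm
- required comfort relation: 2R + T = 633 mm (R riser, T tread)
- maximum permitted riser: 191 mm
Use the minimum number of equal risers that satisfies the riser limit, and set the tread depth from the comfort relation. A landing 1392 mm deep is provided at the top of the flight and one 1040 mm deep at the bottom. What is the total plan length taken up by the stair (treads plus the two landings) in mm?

7745 mm

4180 / 191 = 21.885 → round up to 22 risers.
Riser R = 4180 / 22 = 190 mm, within the 191 mm limit.
Tread T = 633 − 2 × 190 = 253 mm (≥ 225 mm).
Going = (22 − 1) × 253 = 5313 mm.
Enclosure = 5313 + 1392 + 1040 = 7745 mm.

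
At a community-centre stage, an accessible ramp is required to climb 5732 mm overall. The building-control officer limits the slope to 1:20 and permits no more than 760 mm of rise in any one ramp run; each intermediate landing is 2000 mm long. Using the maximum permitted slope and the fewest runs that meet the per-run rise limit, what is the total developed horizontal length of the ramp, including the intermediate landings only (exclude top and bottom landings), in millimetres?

128640 mm

5732 / 760 = 7.542 → round up to 8 ramp runs. That means 7 intermediate landings.
Horizontal run for 5732 mm of rise at 1:20 is 5732 × 20 = 114640 mm.
7 intermediate landings contribute 7 × 2000 = 14000 mm.
Developed length = 114640 + 14000 = 128640 mm.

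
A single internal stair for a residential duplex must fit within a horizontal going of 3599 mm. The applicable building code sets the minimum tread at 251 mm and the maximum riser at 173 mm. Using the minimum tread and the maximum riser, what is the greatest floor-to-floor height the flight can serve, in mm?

2595 mm

Treads that fit: ⌊3599 / 251⌋ = 14.
Risers = treads + 1 = 15.
Maximum height = 15 × 173 = 2595 mm.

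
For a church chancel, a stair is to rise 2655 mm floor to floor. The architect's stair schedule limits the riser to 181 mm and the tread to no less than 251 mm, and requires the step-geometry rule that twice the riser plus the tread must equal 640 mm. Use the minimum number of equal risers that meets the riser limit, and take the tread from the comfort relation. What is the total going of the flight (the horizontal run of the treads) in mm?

4004 mm

At most 181 each: 2655/181 = 14.67, giving 15 risers.
R = 2655 ÷ 15 = 177 mm.
Tread T = 640 − 2 × 177 = 286 mm (≥ 251 mm).
Going = (15 − 1) × 286 = 4004 mm.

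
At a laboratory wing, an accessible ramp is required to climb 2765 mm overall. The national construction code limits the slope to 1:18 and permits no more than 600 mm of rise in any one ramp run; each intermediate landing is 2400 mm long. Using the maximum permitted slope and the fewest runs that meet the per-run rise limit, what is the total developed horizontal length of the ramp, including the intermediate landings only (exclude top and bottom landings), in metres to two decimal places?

59.37 m

⌈2765/600⌉ = 5 ramp runs. That means 4 intermediate landings.
Horizontal run for 2765 mm of rise at 1:18 is 2765 × 18 = 49770 mm.
4 intermediate landings contribute 4 × 2400 = 9600 mm.
Total developed length = 49770 + 9600 = 59370 mm.
= 59.37 m.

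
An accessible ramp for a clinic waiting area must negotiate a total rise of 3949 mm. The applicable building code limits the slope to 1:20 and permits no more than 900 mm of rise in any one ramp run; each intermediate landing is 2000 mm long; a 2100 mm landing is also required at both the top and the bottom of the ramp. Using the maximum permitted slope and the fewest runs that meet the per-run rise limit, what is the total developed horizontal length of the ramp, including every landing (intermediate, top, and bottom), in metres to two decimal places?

91.18 m

3949 / 900 = 4.388 → round up to 5 ramp runs. That means 4 intermediate landings.
Ramp run (horizontal) at 1:20: 3949 × 20 = 78980 mm.
4 intermediate landings contribute 4 × 2000 = 8000 mm.
Top and bottom landings: 2 × 2100 = 4200 mm.
Total = 78980 + 8000 + 4200 = 91180 mm.
= 91.18 m.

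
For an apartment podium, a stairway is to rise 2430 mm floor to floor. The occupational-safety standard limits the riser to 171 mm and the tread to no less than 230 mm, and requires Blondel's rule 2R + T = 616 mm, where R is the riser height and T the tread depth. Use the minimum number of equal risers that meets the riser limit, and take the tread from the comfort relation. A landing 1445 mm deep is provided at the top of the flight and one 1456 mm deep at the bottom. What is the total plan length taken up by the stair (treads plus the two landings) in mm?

6989 mm

2430 / 171 = 14.21, so 15 risers are needed.
Each riser is 2430/15 = 162 mm (≤ 171 mm).
T = 616 − 2·162 = 292 mm, which satisfies the 230 mm minimum.
Going = (15 − 1) × 292 = 4088 mm.
Add landings: 4088 + 1445 + 1456 = 6989 mm.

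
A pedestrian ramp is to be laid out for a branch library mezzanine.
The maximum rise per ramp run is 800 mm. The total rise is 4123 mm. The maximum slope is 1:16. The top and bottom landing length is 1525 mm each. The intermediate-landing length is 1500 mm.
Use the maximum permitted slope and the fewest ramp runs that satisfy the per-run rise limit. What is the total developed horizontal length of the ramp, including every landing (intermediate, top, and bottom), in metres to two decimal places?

⌈4123/800⌉ = 6 ramp runs. That means 5 intermediate landings.
Horizontal run for 4123 mm of rise at 1:16 is 4123 × 16 = 65968 mm.
Intermediate landings: 5 × 1500 = 7500 mm.
Top and bottom landings: 2 × 1525 = 3050 mm.
Total = 65968 + 7500 + 3050 = 76518 mm.
= 76.52 m.

76.52 m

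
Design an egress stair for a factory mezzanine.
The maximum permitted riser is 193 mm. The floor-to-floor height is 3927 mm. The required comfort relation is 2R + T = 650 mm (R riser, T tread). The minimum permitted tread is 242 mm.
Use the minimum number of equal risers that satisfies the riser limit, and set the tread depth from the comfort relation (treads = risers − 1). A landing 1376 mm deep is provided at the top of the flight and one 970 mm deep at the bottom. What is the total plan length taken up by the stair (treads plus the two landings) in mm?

7866 mm

At most 193 each: 3927/193 = 20.35, giving 21 risers.
Riser R = 3927 / 21 = 187 mm, within the 193 mm limit.
Tread T = 650 − 2 × 187 = 276 mm (≥ 242 mm).
21 risers give 20 treads; going = 20 × 276 = 5520 mm.
Enclosure = 5520 + 1376 + 970 = 7866 mm.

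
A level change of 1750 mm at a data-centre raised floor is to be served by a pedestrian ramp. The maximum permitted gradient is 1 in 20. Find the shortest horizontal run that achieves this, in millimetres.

35000 mm

Run = rise × 20 = 1750 × 20 = 35000 mm.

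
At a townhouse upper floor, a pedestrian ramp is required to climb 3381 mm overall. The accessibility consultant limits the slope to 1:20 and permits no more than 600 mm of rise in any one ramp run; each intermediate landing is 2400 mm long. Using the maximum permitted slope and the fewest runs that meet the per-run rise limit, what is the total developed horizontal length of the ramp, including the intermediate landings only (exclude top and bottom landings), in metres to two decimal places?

79.62 m

3381 / 600 = 5.63, so 6 ramp runs are needed. That means 5 intermediate landings.
Horizontal run for 3381 mm of rise at 1:20 is 3381 × 20 = 67620 mm.
5 intermediate landings contribute 5 × 2400 = 12000 mm.
Developed length = 67620 + 12000 = 79620 mm.
= 79.62 m.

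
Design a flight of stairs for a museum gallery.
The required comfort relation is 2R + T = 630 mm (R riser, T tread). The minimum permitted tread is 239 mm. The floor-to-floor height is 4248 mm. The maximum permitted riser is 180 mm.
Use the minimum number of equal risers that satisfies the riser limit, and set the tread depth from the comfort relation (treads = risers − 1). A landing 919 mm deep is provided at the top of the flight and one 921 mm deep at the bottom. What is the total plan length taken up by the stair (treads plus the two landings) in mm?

⌈4248/180⌉ = 24 risers.
Riser R = 4248 / 24 = 177 mm, within the 180 mm limit.
Tread T = 630 − 2 × 177 = 276 mm (≥ 239 mm).
Treads = 24 − 1 = 23; going = 23 × 276 = 6348 mm.
Add landings: 6348 + 919 + 921 = 8188 mm.

8188 mm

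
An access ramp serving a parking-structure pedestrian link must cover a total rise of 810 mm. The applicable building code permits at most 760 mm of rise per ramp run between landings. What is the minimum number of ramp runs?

2 runs

⌈810/760⌉ = 2 ramp runs.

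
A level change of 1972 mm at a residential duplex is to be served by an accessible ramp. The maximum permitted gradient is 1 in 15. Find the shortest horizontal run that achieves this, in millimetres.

At 1:15 the run is 15 × 1972 = 29580 mm.

29580 mm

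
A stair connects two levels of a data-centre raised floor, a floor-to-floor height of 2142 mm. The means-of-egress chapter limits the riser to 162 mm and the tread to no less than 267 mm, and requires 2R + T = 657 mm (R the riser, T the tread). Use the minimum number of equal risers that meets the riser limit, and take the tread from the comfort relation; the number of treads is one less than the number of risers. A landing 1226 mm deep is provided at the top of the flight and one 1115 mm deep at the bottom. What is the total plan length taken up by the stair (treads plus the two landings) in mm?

6904 mm

2142 / 162 = 13.22, so 14 risers are needed.
R = 2142 ÷ 14 = 153 mm.
T = 657 − 2·153 = 351 mm, which satisfies the 267 mm minimum.
14 risers give 13 treads; going = 13 × 351 = 4563 mm.
Enclosure = 4563 + 1226 + 1115 = 6904 mm.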